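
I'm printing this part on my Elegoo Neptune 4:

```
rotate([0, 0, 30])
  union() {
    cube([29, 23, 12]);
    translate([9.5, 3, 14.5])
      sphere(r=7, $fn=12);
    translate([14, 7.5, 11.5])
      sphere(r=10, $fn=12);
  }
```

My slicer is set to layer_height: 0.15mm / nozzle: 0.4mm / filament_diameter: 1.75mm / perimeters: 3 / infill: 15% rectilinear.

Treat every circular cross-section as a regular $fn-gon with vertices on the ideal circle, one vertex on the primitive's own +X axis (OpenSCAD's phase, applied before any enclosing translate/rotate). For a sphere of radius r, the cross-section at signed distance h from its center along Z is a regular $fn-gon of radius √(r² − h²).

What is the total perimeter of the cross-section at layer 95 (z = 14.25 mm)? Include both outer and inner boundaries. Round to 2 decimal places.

65.70 mm

At z = 14.25 mm: the cube does not reach this height (z outside [0, 12]); the r=7 sphere at (9.5, 3) slices to a regular 12-gon of circumradius 6.996 (√(r²−h²) with h=0.25 from center) (perimeter = 2·12·6.996·sin(180°/12) = 43.45 mm); the sphere at (14, 7.5): section is a regular 12-gon, circumradius = √(r²−h²) = √(10²−2.75²) = 9.614 (perimeter = 2·12·9.614·sin(180°/12) = 59.72 mm); Taking the union: the regions partially overlap (shared area 102.39 mm²), so the edge portions inside another operand are dropped and the merged outline is re-measured after clipping — boundary = 65.70 mm; (whole slice rotated 30° about Z — lengths, areas and connectivity unchanged). Overall, the cross-section is a single solid region. Total boundary length (outer) = 65.70 mm.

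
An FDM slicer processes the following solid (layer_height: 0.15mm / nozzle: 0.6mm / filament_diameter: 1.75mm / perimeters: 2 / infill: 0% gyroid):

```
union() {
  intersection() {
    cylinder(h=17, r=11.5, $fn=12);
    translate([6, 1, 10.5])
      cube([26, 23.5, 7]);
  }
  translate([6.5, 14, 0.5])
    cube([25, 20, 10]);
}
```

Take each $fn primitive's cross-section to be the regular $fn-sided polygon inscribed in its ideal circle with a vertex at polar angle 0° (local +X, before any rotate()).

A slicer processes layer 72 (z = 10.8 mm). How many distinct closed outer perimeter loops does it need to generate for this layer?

At z = 10.8 mm: the r=11.5 cylinder contributes a regular 12-gon of circumradius 11.5; the cube at (6, 1) (footprint 26×23.5) is included at this height; Taking the intersection: the 26×23.5 cube at (6, 1) partially overlaps the r=11.5 cylinder; clipping to the common part keeps 29.67 mm² — 1 connected region; the cube at (6.5, 14) is not intersected at this z (z outside [0.5, 10.5]); Combining (union): only that combined region is present, so the union is just that shape — 1 connected region. The result has 1 disconnected region.

1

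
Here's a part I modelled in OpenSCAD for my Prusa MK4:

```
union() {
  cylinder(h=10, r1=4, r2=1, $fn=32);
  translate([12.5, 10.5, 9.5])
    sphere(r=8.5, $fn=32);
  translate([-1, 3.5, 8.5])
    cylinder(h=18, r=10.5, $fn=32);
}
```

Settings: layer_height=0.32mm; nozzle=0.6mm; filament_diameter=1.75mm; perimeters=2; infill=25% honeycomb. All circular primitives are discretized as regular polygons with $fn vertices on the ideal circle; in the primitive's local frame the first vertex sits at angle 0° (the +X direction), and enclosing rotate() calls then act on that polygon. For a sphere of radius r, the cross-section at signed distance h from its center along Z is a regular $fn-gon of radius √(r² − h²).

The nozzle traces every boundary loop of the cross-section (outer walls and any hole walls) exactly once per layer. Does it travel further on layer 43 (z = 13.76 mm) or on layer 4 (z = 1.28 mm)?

layer 43 (z = 13.76 mm)

Layer 43 (z = 13.76): the cone is absent (z outside [0, 10]); the r=8.5 sphere at (12.5, 10.5) contributes a regular 32-gon of circumradius √(8.5²−4.26²) = 7.355 (perimeter = 2·32·7.355·sin(180°/32) = 46.14 mm); the r=10.5 cylinder at (-1, 3.5) contributes a regular 32-gon of circumradius 10.5 (perimeter = 2·32·10.500·sin(180°/32) = 65.87 mm); Merging all regions: the regions partially overlap (shared area 15.90 mm²), so the edge portions inside another operand are dropped and the merged outline is re-measured after clipping — boundary = 92.84 mm. So its perimeter = 92.84 mm. Layer 4 (z = 1.28): the cone: at t=0.128 of its height the radius interpolates to r₁+(r₂−r₁)t = 3.616, giving a regular 32-gon of that circumradius (perimeter = 2·32·3.616·sin(180°/32) = 22.68 mm); the r=8.5 sphere at (12.5, 10.5) contributes a regular 32-gon of circumradius √(8.5²−8.22²) = 2.164 (perimeter = 2·32·2.164·sin(180°/32) = 13.57 mm); the cylinder at (-1, 3.5) is absent (z outside [8.5, 26.5]); Merging all regions: the 2 present regions are separate (no shared area or edge), so areas and boundary lengths simply add and each stays a separate island — boundary = 36.26 mm. So its perimeter = 36.26 mm. Layer 43 is larger (92.84 vs 36.26 mm).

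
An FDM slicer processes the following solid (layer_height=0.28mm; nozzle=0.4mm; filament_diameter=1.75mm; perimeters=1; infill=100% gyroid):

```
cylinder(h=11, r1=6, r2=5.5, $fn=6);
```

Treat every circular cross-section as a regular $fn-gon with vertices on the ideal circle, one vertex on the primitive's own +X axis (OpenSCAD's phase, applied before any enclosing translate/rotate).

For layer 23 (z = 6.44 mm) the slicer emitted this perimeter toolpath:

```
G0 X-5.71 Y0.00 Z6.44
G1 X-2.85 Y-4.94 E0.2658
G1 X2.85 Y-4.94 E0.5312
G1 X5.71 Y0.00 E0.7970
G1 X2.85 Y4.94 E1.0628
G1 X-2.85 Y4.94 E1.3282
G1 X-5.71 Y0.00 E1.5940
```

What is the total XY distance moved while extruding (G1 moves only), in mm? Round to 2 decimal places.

Sum the Euclidean lengths of each G1 segment: total = 34.23 mm.

34.23 mm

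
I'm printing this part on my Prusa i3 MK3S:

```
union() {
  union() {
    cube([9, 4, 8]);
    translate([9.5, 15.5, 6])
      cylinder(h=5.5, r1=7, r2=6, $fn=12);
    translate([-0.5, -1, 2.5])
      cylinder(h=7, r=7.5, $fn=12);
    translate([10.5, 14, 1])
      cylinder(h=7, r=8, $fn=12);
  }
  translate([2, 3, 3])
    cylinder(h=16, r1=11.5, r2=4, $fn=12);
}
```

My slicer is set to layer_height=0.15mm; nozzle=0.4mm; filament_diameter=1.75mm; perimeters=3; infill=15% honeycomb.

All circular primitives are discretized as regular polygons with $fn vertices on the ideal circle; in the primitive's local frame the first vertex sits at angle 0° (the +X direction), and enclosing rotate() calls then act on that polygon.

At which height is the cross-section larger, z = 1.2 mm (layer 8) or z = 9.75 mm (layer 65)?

layer 65 (z = 9.75 mm)

Layer 8 (z = 1.2): the cube is present — its section is the full 9×4 rectangle (area 36.00 mm²); the cone at (9.5, 15.5) is absent (z outside [6, 11.5]); the cylinder at (-0.5, -1) does not reach this height (z outside [2.5, 9.5]); the cylinder at (10.5, 14): section is a regular 12-gon, circumradius r=8 (area = (12/2)·8.000²·sin(360°/12) = 192.00 mm²); Taking the union: the 2 present regions are separate (no shared area or edge), so areas and boundary lengths simply add and each stays a separate island — area = 228.00 mm²; the cone at (2, 3) does not reach this height (z outside [3, 19]); Taking the union: only that combined region is present, so the union is just that shape — area = 228.00 mm². So its area = 228.00 mm². Layer 65 (z = 9.75): the cube is absent (z outside [0, 8]); the cone at (9.5, 15.5) (r1=7→r2=6) has section circumradius 6.318 here — a regular 12-gon (area = (12/2)·6.318²·sin(360°/12) = 119.76 mm²); the cylinder at (-0.5, -1) is absent (z outside [2.5, 9.5]); the cylinder at (10.5, 14) does not reach this height (z outside [1, 8]); Combining (union): only the cone at (9.5, 15.5) is present, so the union is just that shape — area = 119.76 mm²; the cone at (2, 3) contributes a regular 12-gon of circumradius 8.336 (interpolated between r1=11.5 and r2=4 at t=0.422) (area = (12/2)·8.336²·sin(360°/12) = 208.46 mm²); Combining (union): the regions partially overlap — summed areas 328.22 mm² minus the doubly-counted overlap 0.00 mm² gives 328.22 mm² — area = 328.22 mm². So its area = 328.22 mm². Layer 65 is larger (328.22 vs 228.00 mm²).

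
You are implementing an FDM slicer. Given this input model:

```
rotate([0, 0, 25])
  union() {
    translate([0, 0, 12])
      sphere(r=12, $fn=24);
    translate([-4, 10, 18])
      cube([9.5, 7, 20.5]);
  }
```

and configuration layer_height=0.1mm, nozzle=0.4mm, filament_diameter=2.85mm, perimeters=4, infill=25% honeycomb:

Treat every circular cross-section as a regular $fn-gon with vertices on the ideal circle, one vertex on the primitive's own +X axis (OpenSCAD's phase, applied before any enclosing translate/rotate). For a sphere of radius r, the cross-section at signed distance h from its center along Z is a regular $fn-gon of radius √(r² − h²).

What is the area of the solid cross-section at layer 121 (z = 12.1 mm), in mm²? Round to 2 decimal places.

447.21 mm²

At z = 12.1 mm: the r=12 sphere contributes a regular 24-gon of circumradius √(12²−0.1²) = 12.000 (area = (24/2)·12.000²·sin(360°/24) = 447.21 mm²); the cube at (-4, 10) is absent (z outside [18, 38.5]); Taking the union: only the r=12 sphere is present, so the union is just that shape — area = 447.21 mm²; (whole slice rotated 25° about Z — lengths, areas and connectivity unchanged). Overall, the cross-section is a single solid region. Net area = 447.21 mm².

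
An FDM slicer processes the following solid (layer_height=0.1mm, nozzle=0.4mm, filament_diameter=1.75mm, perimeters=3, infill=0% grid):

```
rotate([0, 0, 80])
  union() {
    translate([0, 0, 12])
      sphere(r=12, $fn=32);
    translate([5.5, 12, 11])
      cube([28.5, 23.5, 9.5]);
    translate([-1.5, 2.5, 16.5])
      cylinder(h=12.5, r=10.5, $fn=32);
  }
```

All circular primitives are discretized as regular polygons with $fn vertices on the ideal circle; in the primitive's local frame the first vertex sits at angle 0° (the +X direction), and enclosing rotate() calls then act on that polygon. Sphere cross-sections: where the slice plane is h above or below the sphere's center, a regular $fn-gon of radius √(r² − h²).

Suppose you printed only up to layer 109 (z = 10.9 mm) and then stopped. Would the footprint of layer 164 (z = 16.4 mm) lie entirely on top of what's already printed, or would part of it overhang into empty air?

Compare the two slices. At z = 10.9: the r=12 sphere slices to a regular 32-gon of circumradius 11.949 (√(r²−h²) with h=1.1 from center) (area = (32/2)·11.949²·sin(360°/32) = 445.71 mm²); the cube at (5.5, 12) does not reach this height (z outside [11, 20.5]); the cylinder at (-1.5, 2.5) does not reach this height (z outside [16.5, 29]); Combining (union): only the r=12 sphere is present, so the union is just that shape — area = 445.71 mm²; (whole slice rotated 80° about Z — lengths, areas and connectivity unchanged). At z = 16.4: the r=12 sphere contributes a regular 32-gon of circumradius √(12²−4.4²) = 11.164 (area = (32/2)·11.164²·sin(360°/32) = 389.06 mm²); the cube at (5.5, 12) (footprint 28.5×23.5) is included at this height (area 669.75 mm²); the cylinder at (-1.5, 2.5) does not reach this height (z outside [16.5, 29]); Combining (union): the 2 present regions are separate (no shared area or edge), so areas and boundary lengths simply add and each stays a separate island — area = 1058.81 mm²; (rotated 80° about Z; rotation is an isometry so areas/perimeters/island counts are preserved). Checking containment: at z = 16.4 the cross-section extends beyond the z = 10.9 cross-section by about 669.75 mm².

part overhangs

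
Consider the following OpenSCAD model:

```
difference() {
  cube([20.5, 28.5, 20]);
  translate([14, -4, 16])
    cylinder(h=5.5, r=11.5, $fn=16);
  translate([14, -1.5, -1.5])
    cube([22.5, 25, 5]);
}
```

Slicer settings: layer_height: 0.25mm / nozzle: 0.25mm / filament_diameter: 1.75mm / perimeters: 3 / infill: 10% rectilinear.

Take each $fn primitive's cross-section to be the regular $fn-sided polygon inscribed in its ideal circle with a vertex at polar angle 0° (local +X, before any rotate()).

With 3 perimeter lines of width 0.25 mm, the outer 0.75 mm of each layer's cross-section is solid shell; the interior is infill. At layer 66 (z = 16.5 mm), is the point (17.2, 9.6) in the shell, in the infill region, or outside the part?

At z = 16.5 mm: the cube (footprint 20.5×28.5) is included at this height; the r=11.5 cylinder at (14, -4) contributes a regular 16-gon of circumradius 11.5; the cube at (14, -1.5) does not reach this height (z outside [-1.5, 3.5]); Subtracting the remaining from the first: starting from the 20.5×28.5 cube, the r=11.5 cylinder at (14, -4) partially overlaps it — only the 100.33 mm² overlap (of its 404.88 mm²) is removed, clipping the outline — 1 connected region. Overall, the cross-section is a single solid region. The nearest boundary edge runs (18.40, 6.62)→(14.00, 7.50); distance from the point to it = 2.68 mm. The point is inside the cross-section and 2.68 mm from the nearest boundary — more than the 0.75 mm shell width (3 × 0.25), so it's in the infill interior.

infill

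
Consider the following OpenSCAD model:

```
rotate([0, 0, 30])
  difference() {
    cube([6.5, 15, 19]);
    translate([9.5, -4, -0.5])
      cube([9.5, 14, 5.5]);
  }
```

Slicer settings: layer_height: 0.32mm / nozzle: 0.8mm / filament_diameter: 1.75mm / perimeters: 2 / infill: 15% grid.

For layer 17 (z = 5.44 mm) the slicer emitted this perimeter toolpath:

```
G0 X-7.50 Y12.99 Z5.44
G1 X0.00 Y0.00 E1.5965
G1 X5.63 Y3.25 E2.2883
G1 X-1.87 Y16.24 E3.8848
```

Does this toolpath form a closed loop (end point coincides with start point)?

Start point (G0): (-7.50, 12.99). End point (last G1): the path does not return to the start — open.

no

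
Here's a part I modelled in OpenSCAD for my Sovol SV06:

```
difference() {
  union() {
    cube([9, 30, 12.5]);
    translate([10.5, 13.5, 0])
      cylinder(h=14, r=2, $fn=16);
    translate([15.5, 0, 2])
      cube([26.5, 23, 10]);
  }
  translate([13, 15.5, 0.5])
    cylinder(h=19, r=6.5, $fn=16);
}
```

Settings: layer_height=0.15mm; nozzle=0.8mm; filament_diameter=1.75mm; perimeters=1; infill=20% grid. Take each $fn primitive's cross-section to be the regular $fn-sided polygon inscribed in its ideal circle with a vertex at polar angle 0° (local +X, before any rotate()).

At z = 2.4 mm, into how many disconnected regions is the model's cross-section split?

2

At z = 2.4 mm: the cube (footprint 9×30) is included at this height; the cylinder at (10.5, 13.5): section is a regular 16-gon, circumradius r=2; the 26.5×23 cube at (15.5, 0) contributes its full rectangle; Combining (union): the regions partially overlap (shared area 0.83 mm²), so overlapping operands fuse into one piece — 2 connected regions; the r=6.5 cylinder at (13, 15.5) contributes a regular 16-gon of circumradius 6.5; Taking the first minus the rest: starting from the result so far, the r=6.5 cylinder at (13, 15.5) partially overlaps it — only the 61.76 mm² overlap (of its 129.35 mm²) is removed, clipping the outline — 2 connected regions. The result has 2 disconnected regions.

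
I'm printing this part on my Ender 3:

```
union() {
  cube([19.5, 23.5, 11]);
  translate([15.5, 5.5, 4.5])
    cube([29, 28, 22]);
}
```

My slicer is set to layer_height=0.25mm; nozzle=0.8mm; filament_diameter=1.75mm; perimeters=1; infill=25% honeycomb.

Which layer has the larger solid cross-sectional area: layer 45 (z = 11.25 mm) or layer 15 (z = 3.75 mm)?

layer 45 (z = 11.25 mm)

Layer 45 (z = 11.25): the cube does not reach this height (z outside [0, 11]); the cube at (15.5, 5.5) is present — its section is the full 29×28 rectangle (area 812.00 mm²); Taking the union: only the 29×28 cube at (15.5, 5.5) is present, so the union is just that shape — area = 812.00 mm². So its area = 812.00 mm². Layer 15 (z = 3.75): the 19.5×23.5 cube contributes its full rectangle (area 458.25 mm²); the cube at (15.5, 5.5) is absent (z outside [4.5, 26.5]); Merging all regions: only the 19.5×23.5 cube is present, so the union is just that shape — area = 458.25 mm². So its area = 458.25 mm². Layer 45 is larger (812.00 vs 458.25 mm²).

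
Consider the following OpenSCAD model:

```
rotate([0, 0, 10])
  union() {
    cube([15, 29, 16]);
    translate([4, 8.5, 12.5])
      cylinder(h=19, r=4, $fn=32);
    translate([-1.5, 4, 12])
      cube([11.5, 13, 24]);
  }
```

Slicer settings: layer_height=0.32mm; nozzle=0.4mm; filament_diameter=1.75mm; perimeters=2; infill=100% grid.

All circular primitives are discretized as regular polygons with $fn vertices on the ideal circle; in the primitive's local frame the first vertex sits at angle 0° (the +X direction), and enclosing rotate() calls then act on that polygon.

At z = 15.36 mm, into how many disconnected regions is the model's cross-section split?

At z = 15.36 mm: the cube is present — its section is the full 15×29 rectangle; the cylinder at (4, 8.5): section is a regular 32-gon, circumradius r=4; the cube at (-1.5, 4) (footprint 11.5×13) is included at this height; Taking the union: the regions partially overlap (shared area 179.94 mm²), so overlapping operands fuse into one piece — 1 connected region; (whole slice rotated 10° about Z — lengths, areas and connectivity unchanged). The result has 1 disconnected region.

1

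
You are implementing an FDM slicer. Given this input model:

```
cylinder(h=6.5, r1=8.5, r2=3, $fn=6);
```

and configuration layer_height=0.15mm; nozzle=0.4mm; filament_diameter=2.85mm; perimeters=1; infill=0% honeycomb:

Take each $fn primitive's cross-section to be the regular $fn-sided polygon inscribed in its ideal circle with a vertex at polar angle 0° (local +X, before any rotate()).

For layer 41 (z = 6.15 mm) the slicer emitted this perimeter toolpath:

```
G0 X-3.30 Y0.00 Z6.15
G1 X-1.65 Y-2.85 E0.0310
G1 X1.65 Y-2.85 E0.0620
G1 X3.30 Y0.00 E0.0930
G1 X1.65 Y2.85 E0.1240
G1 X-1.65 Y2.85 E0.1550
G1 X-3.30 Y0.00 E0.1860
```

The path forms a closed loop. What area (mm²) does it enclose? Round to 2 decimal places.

Apply the shoelace formula to the sequence of (X, Y) vertices; enclosed area = 28.21 mm².

28.21 mm²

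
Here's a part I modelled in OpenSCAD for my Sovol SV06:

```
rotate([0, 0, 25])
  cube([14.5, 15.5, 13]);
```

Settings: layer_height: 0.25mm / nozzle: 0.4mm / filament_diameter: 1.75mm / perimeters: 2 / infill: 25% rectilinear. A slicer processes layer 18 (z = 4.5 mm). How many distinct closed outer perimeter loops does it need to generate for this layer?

1

At z = 4.5 mm: the cube (footprint 14.5×15.5) is included at this height; (rotated 25° about Z; rotation is an isometry so areas/perimeters/island counts are preserved). The result has 1 disconnected region.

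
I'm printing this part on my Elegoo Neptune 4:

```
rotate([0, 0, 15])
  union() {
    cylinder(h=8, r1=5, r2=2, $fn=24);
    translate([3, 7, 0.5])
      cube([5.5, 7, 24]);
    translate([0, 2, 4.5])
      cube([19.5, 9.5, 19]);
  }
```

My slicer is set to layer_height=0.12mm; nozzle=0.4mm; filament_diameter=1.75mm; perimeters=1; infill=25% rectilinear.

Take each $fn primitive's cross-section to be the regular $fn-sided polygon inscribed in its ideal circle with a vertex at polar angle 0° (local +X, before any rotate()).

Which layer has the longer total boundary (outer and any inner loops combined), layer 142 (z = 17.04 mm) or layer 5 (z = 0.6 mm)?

layer 142 (z = 17.04 mm)

Layer 142 (z = 17.04): the cone is absent (z outside [0, 8]); the 5.5×7 cube at (3, 7) contributes its full rectangle (perimeter 25.00 mm); the cube at (0, 2) (footprint 19.5×9.5) is included at this height (perimeter 58.00 mm); Merging all regions: the regions partially overlap (shared area 24.75 mm²), so the edge portions inside another operand are dropped and the merged outline is re-measured after clipping — boundary = 63.00 mm; (rotated 15° about Z; rotation is an isometry so areas/perimeters/island counts are preserved). So its perimeter = 63.00 mm. Layer 5 (z = 0.6): the cone: at t=0.075 of its height the radius interpolates to r₁+(r₂−r₁)t = 4.775, giving a regular 24-gon of that circumradius (perimeter = 2·24·4.775·sin(180°/24) = 29.92 mm); the 5.5×7 cube at (3, 7) contributes its full rectangle (perimeter 25.00 mm); the cube at (0, 2) does not reach this height (z outside [4.5, 23.5]); Taking the union: the 2 present regions are separate (no shared area or edge), so areas and boundary lengths simply add and each stays a separate island — boundary = 54.92 mm; (rotated 15° about Z; rotation is an isometry so areas/perimeters/island counts are preserved). So its perimeter = 54.92 mm. Layer 142 is larger (63.00 vs 54.92 mm).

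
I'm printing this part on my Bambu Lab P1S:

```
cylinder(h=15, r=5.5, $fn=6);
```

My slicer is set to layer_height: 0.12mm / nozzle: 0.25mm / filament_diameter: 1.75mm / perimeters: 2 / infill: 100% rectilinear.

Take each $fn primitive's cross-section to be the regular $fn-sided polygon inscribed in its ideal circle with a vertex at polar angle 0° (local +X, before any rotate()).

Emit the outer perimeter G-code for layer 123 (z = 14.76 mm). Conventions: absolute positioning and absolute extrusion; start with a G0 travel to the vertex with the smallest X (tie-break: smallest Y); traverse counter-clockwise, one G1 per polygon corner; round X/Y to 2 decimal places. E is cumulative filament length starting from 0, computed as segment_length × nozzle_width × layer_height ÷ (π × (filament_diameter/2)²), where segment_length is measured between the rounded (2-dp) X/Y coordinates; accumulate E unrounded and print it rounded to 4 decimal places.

G0 X-5.50 Y0.00 Z14.76
G1 X-2.75 Y-4.76 E0.0686
G1 X2.75 Y-4.76 E0.1372
G1 X5.50 Y0.00 E0.2057
G1 X2.75 Y4.76 E0.2743
G1 X-2.75 Y4.76 E0.3429
G1 X-5.50 Y0.00 E0.4115

At z = 14.76 mm: the r=5.5 cylinder gives a regular 6-gon of circumradius 5.5 (constant along its height). The outline is a single polygon with 6 vertices. Extrusion per mm of travel: 0.25 × 0.12 / (π × 0.875²) = 0.012473. Accumulating E over each segment gives final E = 0.4115.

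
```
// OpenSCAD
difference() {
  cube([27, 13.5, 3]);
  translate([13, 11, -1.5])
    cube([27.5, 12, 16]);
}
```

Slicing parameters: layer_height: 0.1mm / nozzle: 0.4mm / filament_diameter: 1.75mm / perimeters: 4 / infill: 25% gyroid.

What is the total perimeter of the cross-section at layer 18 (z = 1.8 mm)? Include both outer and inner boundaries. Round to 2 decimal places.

At z = 1.8 mm: the cube is present — its section is the full 27×13.5 rectangle (perimeter 81.00 mm); the cube at (13, 11) (footprint 27.5×12) is included at this height (perimeter 79.00 mm); After the difference (first − rest): starting from the 27×13.5 cube, the 27.5×12 cube at (13, 11) partially overlaps it — only the 35.00 mm² overlap (of its 330.00 mm²) is removed, clipping the outline — boundary = 81.00 mm. Overall, the cross-section is a single solid region. Total boundary length (outer) = 81.00 mm.

81.00 mm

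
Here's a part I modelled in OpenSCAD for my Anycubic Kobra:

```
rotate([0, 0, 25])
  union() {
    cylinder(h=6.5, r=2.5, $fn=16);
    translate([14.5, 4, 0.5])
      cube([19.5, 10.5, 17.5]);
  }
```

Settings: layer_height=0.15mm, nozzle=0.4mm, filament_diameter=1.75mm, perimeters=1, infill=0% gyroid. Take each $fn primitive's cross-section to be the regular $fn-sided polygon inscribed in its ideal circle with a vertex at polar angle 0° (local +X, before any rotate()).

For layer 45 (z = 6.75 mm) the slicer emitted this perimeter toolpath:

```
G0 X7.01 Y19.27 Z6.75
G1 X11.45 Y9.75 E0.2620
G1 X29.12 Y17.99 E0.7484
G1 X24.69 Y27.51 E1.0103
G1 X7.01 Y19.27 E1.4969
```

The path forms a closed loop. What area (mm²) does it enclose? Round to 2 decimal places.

Apply the shoelace formula to the sequence of (X, Y) vertices; enclosed area = 204.81 mm².

204.81 mm²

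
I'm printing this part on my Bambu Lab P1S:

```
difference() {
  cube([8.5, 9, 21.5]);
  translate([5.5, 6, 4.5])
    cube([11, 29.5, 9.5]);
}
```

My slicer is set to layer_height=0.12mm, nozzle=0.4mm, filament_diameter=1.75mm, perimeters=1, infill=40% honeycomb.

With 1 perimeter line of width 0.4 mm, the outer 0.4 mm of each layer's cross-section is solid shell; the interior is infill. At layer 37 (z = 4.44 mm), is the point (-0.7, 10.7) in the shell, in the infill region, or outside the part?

At z = 4.44 mm: the cube (footprint 8.5×9) is included at this height; the cube at (5.5, 6) is not intersected at this z (z outside [4.5, 14]); After the difference (first − rest): none of the subtracted shapes is present at this height, so the 8.5×9 cube is unchanged — 1 connected region. Overall, the cross-section is a single solid region. The nearest boundary edge runs (8.50, 9.00)→(0.00, 9.00); distance from the point to it = 1.84 mm. The point is not inside any of the regions above, so it lies outside the cross-section (1.84 mm from the nearest boundary).

outside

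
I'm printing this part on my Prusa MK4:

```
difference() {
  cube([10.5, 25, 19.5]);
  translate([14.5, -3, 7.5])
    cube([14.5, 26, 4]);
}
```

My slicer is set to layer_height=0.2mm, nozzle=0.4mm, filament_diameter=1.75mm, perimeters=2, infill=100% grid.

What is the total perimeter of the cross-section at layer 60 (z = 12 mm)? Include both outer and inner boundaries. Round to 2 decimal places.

71.00 mm

At z = 12 mm: the cube (footprint 10.5×25) is included at this height (perimeter 71.00 mm); the cube at (14.5, -3) does not reach this height (z outside [7.5, 11.5]); After the difference (first − rest): none of the subtracted shapes is present at this height, so the 10.5×25 cube is unchanged — boundary = 71.00 mm. Overall, the cross-section is a single solid region. Total boundary length (outer) = 71.00 mm.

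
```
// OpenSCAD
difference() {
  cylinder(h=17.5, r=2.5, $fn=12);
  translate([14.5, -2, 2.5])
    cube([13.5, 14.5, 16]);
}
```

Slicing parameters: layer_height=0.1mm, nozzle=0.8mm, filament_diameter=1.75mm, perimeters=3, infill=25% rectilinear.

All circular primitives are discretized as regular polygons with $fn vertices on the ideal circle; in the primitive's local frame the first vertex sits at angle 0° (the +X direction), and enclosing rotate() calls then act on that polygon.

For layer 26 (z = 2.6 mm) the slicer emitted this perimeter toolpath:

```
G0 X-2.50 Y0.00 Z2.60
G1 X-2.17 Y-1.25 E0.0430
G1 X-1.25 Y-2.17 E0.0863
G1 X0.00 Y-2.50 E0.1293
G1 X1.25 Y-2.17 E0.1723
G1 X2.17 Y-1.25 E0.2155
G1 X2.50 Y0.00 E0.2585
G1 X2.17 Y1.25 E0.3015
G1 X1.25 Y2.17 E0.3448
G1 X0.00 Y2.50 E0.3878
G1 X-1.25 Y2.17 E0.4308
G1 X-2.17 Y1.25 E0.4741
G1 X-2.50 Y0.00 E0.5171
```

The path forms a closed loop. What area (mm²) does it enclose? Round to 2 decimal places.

Apply the shoelace formula to the sequence of (X, Y) vertices; enclosed area = 18.79 mm².

18.79 mm²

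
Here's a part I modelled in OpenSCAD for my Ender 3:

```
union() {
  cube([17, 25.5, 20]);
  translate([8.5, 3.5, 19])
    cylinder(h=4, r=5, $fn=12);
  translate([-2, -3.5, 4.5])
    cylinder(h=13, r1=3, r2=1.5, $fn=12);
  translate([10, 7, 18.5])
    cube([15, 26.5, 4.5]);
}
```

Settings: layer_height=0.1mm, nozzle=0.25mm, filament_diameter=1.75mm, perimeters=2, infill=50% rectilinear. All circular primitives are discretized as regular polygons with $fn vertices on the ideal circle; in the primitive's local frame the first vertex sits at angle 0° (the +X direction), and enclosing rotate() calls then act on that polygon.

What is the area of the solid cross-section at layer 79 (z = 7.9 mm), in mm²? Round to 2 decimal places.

453.90 mm²

At z = 7.9 mm: the 17×25.5 cube contributes its full rectangle (area 433.50 mm²); the cylinder at (8.5, 3.5) does not reach this height (z outside [19, 23]); the cone at (-2, -3.5) contributes a regular 12-gon of circumradius 2.608 (interpolated between r1=3 and r2=1.5 at t=0.262) (area = (12/2)·2.608²·sin(360°/12) = 20.40 mm²); the cube at (10, 7) is absent (z outside [18.5, 23]); Combining (union): the 2 present regions are separate (no shared area or edge), so areas and boundary lengths simply add and each stays a separate island — area = 453.90 mm². Overall, the cross-section has 2 separate islands. Net area = 453.90 mm².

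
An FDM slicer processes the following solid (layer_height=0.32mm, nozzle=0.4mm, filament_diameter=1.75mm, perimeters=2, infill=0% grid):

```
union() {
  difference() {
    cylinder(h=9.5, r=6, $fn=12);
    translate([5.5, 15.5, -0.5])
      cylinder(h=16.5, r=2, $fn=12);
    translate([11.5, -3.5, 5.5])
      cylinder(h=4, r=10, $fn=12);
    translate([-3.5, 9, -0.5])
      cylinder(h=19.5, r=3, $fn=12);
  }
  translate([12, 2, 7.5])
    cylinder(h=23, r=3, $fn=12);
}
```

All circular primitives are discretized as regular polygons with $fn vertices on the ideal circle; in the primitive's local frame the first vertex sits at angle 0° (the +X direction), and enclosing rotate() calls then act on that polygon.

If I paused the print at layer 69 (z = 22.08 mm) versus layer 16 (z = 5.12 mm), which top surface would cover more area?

layer 16 (z = 5.12 mm)

Layer 69 (z = 22.08): the cylinder is absent (z outside [0, 9.5]); the cylinder at (5.5, 15.5) does not reach this height (z outside [-0.5, 16]); the cylinder at (11.5, -3.5) is not intersected at this z (z outside [5.5, 9.5]); the cylinder at (-3.5, 9) is not intersected at this z (z outside [-0.5, 19]); After the difference (first − rest): the first operand is absent here, so nothing remains; the cylinder at (12, 2): section is a regular 12-gon, circumradius r=3 (area = (12/2)·3.000²·sin(360°/12) = 27.00 mm²); Combining (union): only the r=3 cylinder at (12, 2) is present, so the union is just that shape — area = 27.00 mm². So its area = 27.00 mm². Layer 16 (z = 5.12): the cylinder: section is a regular 12-gon, circumradius r=6 (area = (12/2)·6.000²·sin(360°/12) = 108.00 mm²); the r=2 cylinder at (5.5, 15.5) contributes a regular 12-gon of circumradius 2 (area = (12/2)·2.000²·sin(360°/12) = 12.00 mm²); the cylinder at (11.5, -3.5) is absent (z outside [5.5, 9.5]); the cylinder at (-3.5, 9): section is a regular 12-gon, circumradius r=3 (area = (12/2)·3.000²·sin(360°/12) = 27.00 mm²); Subtracting the remaining from the first: starting from the r=6 cylinder (108.00 mm²), the r=2 cylinder at (5.5, 15.5) misses the remaining region (no effect); the r=3 cylinder at (-3.5, 9) misses the remaining region (no effect) — area = 108.00 mm²; the cylinder at (12, 2) is not intersected at this z (z outside [7.5, 30.5]); Combining (union): only the result so far is present, so the union is just that shape — area = 108.00 mm². So its area = 108.00 mm². Layer 16 is larger (108.00 vs 27.00 mm²).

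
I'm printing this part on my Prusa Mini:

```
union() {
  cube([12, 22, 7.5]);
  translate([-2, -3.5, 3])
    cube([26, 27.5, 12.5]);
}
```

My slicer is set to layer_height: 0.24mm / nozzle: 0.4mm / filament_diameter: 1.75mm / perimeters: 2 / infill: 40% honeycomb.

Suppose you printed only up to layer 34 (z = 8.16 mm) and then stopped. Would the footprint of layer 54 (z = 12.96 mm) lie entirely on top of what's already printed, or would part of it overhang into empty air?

Compare the two slices. At z = 8.16: the cube does not reach this height (z outside [0, 7.5]); the 26×27.5 cube at (-2, -3.5) contributes its full rectangle (area 715.00 mm²); Merging all regions: only the 26×27.5 cube at (-2, -3.5) is present, so the union is just that shape — area = 715.00 mm². At z = 12.96: the cube is absent (z outside [0, 7.5]); the cube at (-2, -3.5) is present — its section is the full 26×27.5 rectangle (area 715.00 mm²); Combining (union): only the 26×27.5 cube at (-2, -3.5) is present, so the union is just that shape — area = 715.00 mm². Checking containment: the cross-section at z = 12.96 is a subset of the cross-section at z = 8.16.

entirely on top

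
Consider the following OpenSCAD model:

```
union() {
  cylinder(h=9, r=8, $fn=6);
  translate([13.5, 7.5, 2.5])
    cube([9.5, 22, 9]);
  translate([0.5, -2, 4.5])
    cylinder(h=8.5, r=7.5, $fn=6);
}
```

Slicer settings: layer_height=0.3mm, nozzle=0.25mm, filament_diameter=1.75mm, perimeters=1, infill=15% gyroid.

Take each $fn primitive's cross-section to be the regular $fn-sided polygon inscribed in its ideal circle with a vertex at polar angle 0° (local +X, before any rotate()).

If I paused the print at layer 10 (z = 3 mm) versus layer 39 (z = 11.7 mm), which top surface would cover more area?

layer 10 (z = 3 mm)

Layer 10 (z = 3): the cylinder: section is a regular 6-gon, circumradius r=8 (area = (6/2)·8.000²·sin(360°/6) = 166.28 mm²); the cube at (13.5, 7.5) (footprint 9.5×22) is included at this height (area 209.00 mm²); the cylinder at (0.5, -2) is absent (z outside [4.5, 13]); Taking the union: the 2 present regions are separate (no shared area or edge), so areas and boundary lengths simply add and each stays a separate island — area = 375.28 mm². So its area = 375.28 mm². Layer 39 (z = 11.7): the cylinder is absent (z outside [0, 9]); the cube at (13.5, 7.5) does not reach this height (z outside [2.5, 11.5]); the r=7.5 cylinder at (0.5, -2) contributes a regular 6-gon of circumradius 7.5 (area = (6/2)·7.500²·sin(360°/6) = 146.14 mm²); Combining (union): only the r=7.5 cylinder at (0.5, -2) is present, so the union is just that shape — area = 146.14 mm². So its area = 146.14 mm². Layer 10 is larger (375.28 vs 146.14 mm²).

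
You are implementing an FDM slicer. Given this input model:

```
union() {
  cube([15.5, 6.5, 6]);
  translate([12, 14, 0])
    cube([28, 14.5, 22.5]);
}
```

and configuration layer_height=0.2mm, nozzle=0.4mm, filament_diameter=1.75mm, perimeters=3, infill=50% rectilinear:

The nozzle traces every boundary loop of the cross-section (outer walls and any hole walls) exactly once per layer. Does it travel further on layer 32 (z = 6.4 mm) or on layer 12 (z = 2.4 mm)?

Layer 32 (z = 6.4): the cube is absent (z outside [0, 6]); the cube at (12, 14) (footprint 28×14.5) is included at this height (perimeter 85.00 mm); Merging all regions: only the 28×14.5 cube at (12, 14) is present, so the union is just that shape — boundary = 85.00 mm. So its perimeter = 85.00 mm. Layer 12 (z = 2.4): the 15.5×6.5 cube contributes its full rectangle (perimeter 44.00 mm); the 28×14.5 cube at (12, 14) contributes its full rectangle (perimeter 85.00 mm); Merging all regions: the 2 present regions are separate (no shared area or edge), so areas and boundary lengths simply add and each stays a separate island — boundary = 129.00 mm. So its perimeter = 129.00 mm. Layer 12 is larger (129.00 vs 85.00 mm).

layer 12 (z = 2.4 mm)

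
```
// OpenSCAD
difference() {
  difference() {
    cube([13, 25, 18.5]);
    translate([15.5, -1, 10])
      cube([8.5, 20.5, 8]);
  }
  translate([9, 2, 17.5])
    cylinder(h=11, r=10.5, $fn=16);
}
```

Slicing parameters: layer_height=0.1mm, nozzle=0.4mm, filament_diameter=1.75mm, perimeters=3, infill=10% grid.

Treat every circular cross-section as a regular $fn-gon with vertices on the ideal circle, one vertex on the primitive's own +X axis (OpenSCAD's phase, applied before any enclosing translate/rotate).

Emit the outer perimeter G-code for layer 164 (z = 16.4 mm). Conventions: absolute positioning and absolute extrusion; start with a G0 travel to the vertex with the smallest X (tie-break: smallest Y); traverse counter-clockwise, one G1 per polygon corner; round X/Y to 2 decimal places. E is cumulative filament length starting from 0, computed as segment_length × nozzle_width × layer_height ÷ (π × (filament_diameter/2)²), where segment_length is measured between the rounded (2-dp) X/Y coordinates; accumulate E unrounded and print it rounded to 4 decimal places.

At z = 16.4 mm: the 13×25 cube contributes its full rectangle; the 8.5×20.5 cube at (15.5, -1) contributes its full rectangle; After the difference (first − rest): starting from the 13×25 cube, the 8.5×20.5 cube at (15.5, -1) misses the remaining region (no effect) — 1 connected region; the cylinder at (9, 2) does not reach this height (z outside [17.5, 28.5]); After the difference (first − rest): none of the subtracted shapes is present at this height, so the result so far is unchanged — 1 connected region. The outline is a single polygon with 4 vertices. Extrusion per mm of travel: 0.4 × 0.1 / (π × 0.875²) = 0.016630. Accumulating E over each segment gives final E = 1.2639.

G0 X0.00 Y0.00 Z16.40
G1 X13.00 Y0.00 E0.2162
G1 X13.00 Y25.00 E0.6319
G1 X0.00 Y25.00 E0.8481
G1 X0.00 Y0.00 E1.2639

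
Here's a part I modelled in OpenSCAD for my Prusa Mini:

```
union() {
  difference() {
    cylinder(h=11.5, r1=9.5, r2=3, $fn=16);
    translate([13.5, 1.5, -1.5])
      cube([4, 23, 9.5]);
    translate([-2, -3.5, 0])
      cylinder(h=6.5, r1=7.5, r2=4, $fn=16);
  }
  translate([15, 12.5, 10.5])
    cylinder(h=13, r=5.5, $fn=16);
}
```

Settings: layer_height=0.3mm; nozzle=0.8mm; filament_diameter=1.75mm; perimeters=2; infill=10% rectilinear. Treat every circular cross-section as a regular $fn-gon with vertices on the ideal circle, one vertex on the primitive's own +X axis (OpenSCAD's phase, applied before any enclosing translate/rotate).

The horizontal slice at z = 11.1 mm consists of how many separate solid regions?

2

At z = 11.1 mm: the cone (r1=9.5→r2=3) has section circumradius 3.226 here — a regular 16-gon; the cube at (13.5, 1.5) is not intersected at this z (z outside [-1.5, 8]); the cone at (-2, -3.5) does not reach this height (z outside [0, 6.5]); After the difference (first − rest): none of the subtracted shapes is present at this height, so the cone is unchanged — 1 connected region; the r=5.5 cylinder at (15, 12.5) contributes a regular 16-gon of circumradius 5.5; Combining (union): the 2 present regions are separate (no shared area or edge), so areas and boundary lengths simply add and each stays a separate island — 2 connected regions. The result has 2 disconnected regions.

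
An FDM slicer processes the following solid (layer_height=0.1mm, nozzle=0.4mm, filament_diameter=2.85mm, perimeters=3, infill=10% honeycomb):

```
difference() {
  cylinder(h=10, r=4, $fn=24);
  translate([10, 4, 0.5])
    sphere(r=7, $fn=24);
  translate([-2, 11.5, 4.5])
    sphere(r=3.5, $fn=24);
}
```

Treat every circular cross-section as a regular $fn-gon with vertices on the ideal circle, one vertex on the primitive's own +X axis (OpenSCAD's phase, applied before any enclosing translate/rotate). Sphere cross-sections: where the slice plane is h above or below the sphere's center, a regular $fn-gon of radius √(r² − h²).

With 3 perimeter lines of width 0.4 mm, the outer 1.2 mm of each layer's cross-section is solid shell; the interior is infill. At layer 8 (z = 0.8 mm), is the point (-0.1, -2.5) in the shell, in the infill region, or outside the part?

infill

At z = 0.8 mm: the r=4 cylinder gives a regular 24-gon of circumradius 4 (constant along its height); the sphere at (10, 4): section is a regular 24-gon, circumradius = √(r²−h²) = √(7²−0.3²) = 6.994; the sphere at (-2, 11.5) is not intersected at this z (|z−center|=3.700 > r=3.5); Subtracting the remaining from the first: starting from the r=4 cylinder, the r=7 sphere at (10, 4) partially overlaps it — only the 0.20 mm² overlap (of its 151.91 mm²) is removed, clipping the outline — 1 connected region. Overall, the cross-section is a single solid region. The nearest boundary edge runs (-0.00, -4.00)→(-1.04, -3.86); distance from the point to it = 1.47 mm. The point is inside the cross-section and 1.47 mm from the nearest boundary — more than the 1.2 mm shell width (3 × 0.4), so it's in the infill interior.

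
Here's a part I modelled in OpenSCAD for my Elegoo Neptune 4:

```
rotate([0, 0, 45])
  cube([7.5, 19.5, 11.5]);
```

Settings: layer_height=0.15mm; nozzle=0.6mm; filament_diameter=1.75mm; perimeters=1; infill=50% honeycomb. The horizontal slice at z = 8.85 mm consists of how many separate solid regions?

At z = 8.85 mm: the 7.5×19.5 cube contributes its full rectangle; (whole slice rotated 45° about Z — lengths, areas and connectivity unchanged). The result has 1 disconnected region.

1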